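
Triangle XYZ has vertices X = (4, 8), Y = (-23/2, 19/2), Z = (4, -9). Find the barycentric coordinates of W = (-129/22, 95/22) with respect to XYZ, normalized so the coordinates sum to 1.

Signed area of the reference triangle: [XYZ] = ½·(4·(19/2−(-9)) + (-23/2)·(-9−8) + 4·(8−(19/2))) = ½·(74 + 391/2 − 6) = 527/4.
[WYZ] = ½·((-129/22)·(19/2−(-9)) + (-23/2)·(-9−(95/22)) + 4·(95/22−(19/2))) = ½·(-4773/44 + 6739/44 − 228/11) = 527/44, so the X-coordinate is (527/44)/(527/4) = 1/11.
[XWZ] = ½·(4·(95/22−(-9)) + (-129/22)·(-9−8) + 4·(8−(95/22))) = ½·(586/11 + 2193/22 + 162/11) = 3689/44, so the Y-coordinate is 7/11.
[XYW] = ½·(4·(19/2−(95/22)) + (-23/2)·(95/22−8) + (-129/22)·(8−(19/2))) = ½·(228/11 + 1863/44 + 387/44) = 1581/44, so the Z-coordinate is 3/11.
Check: 1/11 + 7/11 + 3/11 = 1.

(1/11, 7/11, 3/11)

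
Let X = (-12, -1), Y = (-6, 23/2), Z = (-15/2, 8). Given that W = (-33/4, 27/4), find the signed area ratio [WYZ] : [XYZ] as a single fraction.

[XYZ] = ½·((-12)·(23/2−8) + (-6)·(8−(-1)) + (-15/2)·(-1−(23/2))) = ½·(-42 − 54 + 375/4) = -9/8.
[WYZ] = ½·((-33/4)·(23/2−8) + (-6)·(8−(27/4)) + (-15/2)·(27/4−(23/2))) = ½·(-231/8 − 15/2 + 285/8) = -3/8, so the ratio is (-3/8)/(-9/8) = 1/3.

1/3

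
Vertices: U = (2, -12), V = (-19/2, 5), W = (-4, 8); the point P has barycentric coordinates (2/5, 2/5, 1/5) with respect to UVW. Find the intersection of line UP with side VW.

Line UP meets VW where the U-coordinate vanishes; zeroing P's U-weight and renormalizing leaves V, W-weights 2/5 : 1/5 → (2/3, 1/3).
So Q = (2/3)·V + (1/3)·W = (-23/3, 6).

(-23/3, 6)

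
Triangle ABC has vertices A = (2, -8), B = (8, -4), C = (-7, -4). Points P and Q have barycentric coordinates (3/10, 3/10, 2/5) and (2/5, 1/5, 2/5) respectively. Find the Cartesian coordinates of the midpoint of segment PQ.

(-1/10, -27/5)

Barycentric coordinates of the midpoint are the average: (7/20, 1/4, 2/5).
Converting: (7/20)·A + (1/4)·B + (2/5)·C = (-1/10, -27/5).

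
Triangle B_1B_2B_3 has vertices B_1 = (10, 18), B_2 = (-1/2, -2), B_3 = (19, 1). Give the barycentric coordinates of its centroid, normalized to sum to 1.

(1/3, 1/3, 1/3)

The centroid is the average of the vertices, so each weight is 1/3.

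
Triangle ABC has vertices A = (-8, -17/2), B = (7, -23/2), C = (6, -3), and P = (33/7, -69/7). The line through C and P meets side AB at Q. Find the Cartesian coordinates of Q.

Barycentric coordinates of P with respect to ABC: (1/7, 5/7, 1/7).
On side AB the C-coordinate is zero; dropping P's C-weight 1/7 and renormalizing the remaining 1/7 : 5/7 gives weights 1/6, 5/6 on A, B.
Q = (1/6)·(-8, -17/2) + (5/6)·(7, -23/2) = (9/2, -11).

(9/2, -11)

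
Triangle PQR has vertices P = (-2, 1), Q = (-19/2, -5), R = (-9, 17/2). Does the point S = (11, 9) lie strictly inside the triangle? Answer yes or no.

Barycentric coordinates of S: (1079/393, -614/393, -24/131).
The three coordinates are positive, negative, negative; a point is interior exactly when all three are positive.

no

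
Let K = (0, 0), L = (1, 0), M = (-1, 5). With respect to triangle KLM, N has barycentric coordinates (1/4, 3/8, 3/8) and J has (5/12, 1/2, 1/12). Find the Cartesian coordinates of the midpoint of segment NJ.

(5/24, 55/48)

Barycentric coordinates of the midpoint are the average: (1/3, 7/16, 11/48).
Converting: (1/3)·K + (7/16)·L + (11/48)·M = (5/24, 55/48).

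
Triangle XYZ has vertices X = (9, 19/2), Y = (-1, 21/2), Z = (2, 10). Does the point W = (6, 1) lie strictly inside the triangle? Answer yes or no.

no

Barycentric coordinates of W: (-25/2, -61/2, 44).
The three coordinates are negative, negative, positive; a point is interior exactly when all three are positive.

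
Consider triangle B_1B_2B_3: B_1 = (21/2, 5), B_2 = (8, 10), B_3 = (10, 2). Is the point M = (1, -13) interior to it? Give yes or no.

no

Barycentric coordinates of M: (-51/5, 39/20, 37/4).
The three coordinates are negative, positive, positive; a point is interior exactly when all three are positive.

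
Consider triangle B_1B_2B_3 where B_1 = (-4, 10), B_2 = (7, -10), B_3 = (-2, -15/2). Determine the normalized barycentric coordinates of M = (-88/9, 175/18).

(8/9, -2/3, 7/9)

Signed area of the reference triangle: [B_1B_2B_3] = ½·((-4)·(-10−(-15/2)) + 7·(-15/2−10) + (-2)·(10−(-10))) = ½·(10 − 245/2 − 40) = -305/4.
[MB_2B_3] = ½·((-88/9)·(-10−(-15/2)) + 7·(-15/2−(175/18)) + (-2)·(175/18−(-10))) = ½·(220/9 − 1085/9 − 355/9) = -610/9, so the B_1-coordinate is (-610/9)/(-305/4) = 8/9.
[B_1MB_3] = ½·((-4)·(175/18−(-15/2)) + (-88/9)·(-15/2−10) + (-2)·(10−(175/18))) = ½·(-620/9 + 1540/9 − 5/9) = 305/6, so the B_2-coordinate is -2/3.
[B_1B_2M] = ½·((-4)·(-10−(175/18)) + 7·(175/18−10) + (-88/9)·(10−(-10))) = ½·(710/9 − 35/18 − 1760/9) = -2135/36, so the B_3-coordinate is 7/9.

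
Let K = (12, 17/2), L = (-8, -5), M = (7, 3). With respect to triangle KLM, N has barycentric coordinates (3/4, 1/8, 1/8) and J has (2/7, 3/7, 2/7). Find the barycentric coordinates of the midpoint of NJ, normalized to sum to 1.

Since both coordinate triples sum to 1, the midpoint's barycentrics are the componentwise average.
(3/4+2/7)/2 = 29/56; similarly 31/112 and 23/112.

(29/56, 31/112, 23/112)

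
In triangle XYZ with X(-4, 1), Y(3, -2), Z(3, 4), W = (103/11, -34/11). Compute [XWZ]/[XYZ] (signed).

[XYZ] = ½·((-4)·(-2−4) + 3·(4−1) + 3·(1−(-2))) = ½·(24 + 9 + 9) = 21.
[XWZ] = ½·((-4)·(-34/11−4) + (103/11)·(4−1) + 3·(1−(-34/11))) = ½·(312/11 + 309/11 + 135/11) = 378/11, so the ratio is (378/11)/21 = 18/11.

18/11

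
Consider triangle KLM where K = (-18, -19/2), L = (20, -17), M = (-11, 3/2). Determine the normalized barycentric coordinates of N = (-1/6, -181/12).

Signed area of the reference triangle: [KLM] = ½·((-18)·(-17−(3/2)) + 20·(3/2−(-19/2)) + (-11)·(-19/2−(-17))) = ½·(333 + 220 − 165/2) = 941/4.
[NLM] = ½·((-1/6)·(-17−(3/2)) + 20·(3/2−(-181/12)) + (-11)·(-181/12−(-17))) = ½·(37/12 + 995/3 − 253/12) = 941/6, so the K-coordinate is (941/6)/(941/4) = 2/3.
[KNM] = ½·((-18)·(-181/12−(3/2)) + (-1/6)·(3/2−(-19/2)) + (-11)·(-19/2−(-181/12))) = ½·(597/2 − 11/6 − 737/12) = 941/8, so the L-coordinate is 1/2.
[KLN] = ½·((-18)·(-17−(-181/12)) + 20·(-181/12−(-19/2)) + (-1/6)·(-19/2−(-17))) = ½·(69/2 − 335/3 − 5/4) = -941/24, so the M-coordinate is -1/6.

(2/3, 1/2, -1/6)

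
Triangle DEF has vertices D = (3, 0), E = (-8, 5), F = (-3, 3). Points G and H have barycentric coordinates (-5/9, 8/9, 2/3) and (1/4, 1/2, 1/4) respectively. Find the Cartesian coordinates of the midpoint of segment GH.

(-133/18, 349/72)

Barycentric coordinates of the midpoint are the average: (-11/72, 25/36, 11/24).
Converting: (-11/72)·D + (25/36)·E + (11/24)·F = (-133/18, 349/72).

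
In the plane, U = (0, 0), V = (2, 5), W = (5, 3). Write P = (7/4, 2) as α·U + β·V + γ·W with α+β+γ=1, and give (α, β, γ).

Signed area of the reference triangle: [UVW] = ½·(0·(5−3) + 2·(3−0) + 5·(0−5)) = ½·(0 + 6 − 25) = -19/2.
[PVW] = ½·((7/4)·(5−3) + 2·(3−2) + 5·(2−5)) = ½·(7/2 + 2 − 15) = -19/4, so the U-coordinate is (-19/4)/(-19/2) = 1/2.
[UPW] = ½·(0·(2−3) + (7/4)·(3−0) + 5·(0−2)) = ½·(0 + 21/4 − 10) = -19/8, so the V-coordinate is 1/4.
[UVP] = ½·(0·(5−2) + 2·(2−0) + (7/4)·(0−5)) = ½·(0 + 4 − 35/4) = -19/8, so the W-coordinate is 1/4.
Check: 1/2 + 1/4 + 1/4 = 1.

(1/2, 1/4, 1/4)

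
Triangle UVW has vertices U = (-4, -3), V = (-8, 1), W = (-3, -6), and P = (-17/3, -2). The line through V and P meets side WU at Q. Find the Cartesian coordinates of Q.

(-10/3, -5)

Barycentric coordinates of P with respect to UVW: (1/6, 1/2, 1/3).
On side WU the V-coordinate is zero; dropping P's V-weight 1/2 and renormalizing the remaining 1/3 : 1/6 gives weights 2/3, 1/3 on W, U.
Q = (2/3)·(-3, -6) + (1/3)·(-4, -3) = (-10/3, -5).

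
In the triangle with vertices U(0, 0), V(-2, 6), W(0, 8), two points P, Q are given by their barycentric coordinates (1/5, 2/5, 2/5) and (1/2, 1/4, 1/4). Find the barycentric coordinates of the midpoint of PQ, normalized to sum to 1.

Since both coordinate triples sum to 1, the midpoint's barycentrics are the componentwise average.
(1/5+1/2)/2 = 7/20; similarly 13/40 and 13/40.

(7/20, 13/40, 13/40)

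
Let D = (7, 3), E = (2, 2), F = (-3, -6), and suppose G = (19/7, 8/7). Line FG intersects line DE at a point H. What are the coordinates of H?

Barycentric coordinates of G with respect to DEF: (2/7, 4/7, 1/7).
On side DE the F-coordinate is zero; dropping G's F-weight 1/7 and renormalizing the remaining 2/7 : 4/7 gives weights 1/3, 2/3 on D, E.
H = (1/3)·(7, 3) + (2/3)·(2, 2) = (11/3, 7/3).

(11/3, 7/3)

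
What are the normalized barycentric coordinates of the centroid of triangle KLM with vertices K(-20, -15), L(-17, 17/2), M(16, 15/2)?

The centroid is the average of the vertices, so each weight is 1/3.

(1/3, 1/3, 1/3)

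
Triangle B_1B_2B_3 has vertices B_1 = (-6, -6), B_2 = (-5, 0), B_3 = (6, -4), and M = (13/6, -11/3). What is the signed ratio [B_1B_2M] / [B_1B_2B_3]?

2/3

[B_1B_2B_3] = ½·((-6)·(0−(-4)) + (-5)·(-4−(-6)) + 6·(-6−0)) = ½·(-24 − 10 − 36) = -35.
[B_1B_2M] = ½·((-6)·(0−(-11/3)) + (-5)·(-11/3−(-6)) + (13/6)·(-6−0)) = ½·(-22 − 35/3 − 13) = -70/3, so the ratio is (-70/3)/(-35) = 2/3.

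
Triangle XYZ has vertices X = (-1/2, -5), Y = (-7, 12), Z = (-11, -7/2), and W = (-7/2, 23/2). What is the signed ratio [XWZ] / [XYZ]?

[XYZ] = ½·((-1/2)·(12−(-7/2)) + (-7)·(-7/2−(-5)) + (-11)·(-5−12)) = ½·(-31/4 − 21/2 + 187) = 675/8.
[XWZ] = ½·((-1/2)·(23/2−(-7/2)) + (-7/2)·(-7/2−(-5)) + (-11)·(-5−(23/2))) = ½·(-15/2 − 21/4 + 363/2) = 675/8, so the ratio is (675/8)/(675/8) = 1.

1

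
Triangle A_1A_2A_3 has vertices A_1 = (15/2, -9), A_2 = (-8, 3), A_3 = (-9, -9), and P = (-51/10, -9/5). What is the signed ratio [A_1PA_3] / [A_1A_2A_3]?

3/5

[A_1A_2A_3] = ½·((15/2)·(3−(-9)) + (-8)·(-9−(-9)) + (-9)·(-9−3)) = ½·(90 + 0 + 108) = 99.
[A_1PA_3] = ½·((15/2)·(-9/5−(-9)) + (-51/10)·(-9−(-9)) + (-9)·(-9−(-9/5))) = ½·(54 + 0 + 324/5) = 297/5, so the ratio is (297/5)/99 = 3/5.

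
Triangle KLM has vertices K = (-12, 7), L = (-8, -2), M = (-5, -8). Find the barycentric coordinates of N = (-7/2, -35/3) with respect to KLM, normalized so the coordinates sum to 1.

(-2/3, 19/18, 11/18)

Signed area of the reference triangle: [KLM] = ½·((-12)·(-2−(-8)) + (-8)·(-8−7) + (-5)·(7−(-2))) = ½·(-72 + 120 − 45) = 3/2.
[NLM] = ½·((-7/2)·(-2−(-8)) + (-8)·(-8−(-35/3)) + (-5)·(-35/3−(-2))) = ½·(-21 − 88/3 + 145/3) = -1, so the K-coordinate is (-1)/(3/2) = -2/3.
[KNM] = ½·((-12)·(-35/3−(-8)) + (-7/2)·(-8−7) + (-5)·(7−(-35/3))) = ½·(44 + 105/2 − 280/3) = 19/12, so the L-coordinate is 19/18.
[KLN] = ½·((-12)·(-2−(-35/3)) + (-8)·(-35/3−7) + (-7/2)·(7−(-2))) = ½·(-116 + 448/3 − 63/2) = 11/12, so the M-coordinate is 11/18.
Check: -2/3 + 19/18 + 11/18 = 1.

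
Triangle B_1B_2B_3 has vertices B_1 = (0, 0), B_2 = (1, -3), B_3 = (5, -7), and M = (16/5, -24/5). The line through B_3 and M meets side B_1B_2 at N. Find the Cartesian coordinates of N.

Barycentric coordinates of M with respect to B_1B_2B_3: (1/5, 1/5, 3/5).
On side B_1B_2 the B_3-coordinate is zero; dropping M's B_3-weight 3/5 and renormalizing the remaining 1/5 : 1/5 gives weights 1/2, 1/2 on B_1, B_2.
N = (1/2)·(0, 0) + (1/2)·(1, -3) = (1/2, -3/2).

(1/2, -3/2)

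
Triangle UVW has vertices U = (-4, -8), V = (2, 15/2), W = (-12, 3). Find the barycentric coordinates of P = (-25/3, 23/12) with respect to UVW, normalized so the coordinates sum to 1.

(1/6, 1/6, 2/3)

Signed area of the reference triangle: [UVW] = ½·((-4)·(15/2−3) + 2·(3−(-8)) + (-12)·(-8−(15/2))) = ½·(-18 + 22 + 186) = 95.
[PVW] = ½·((-25/3)·(15/2−3) + 2·(3−(23/12)) + (-12)·(23/12−(15/2))) = ½·(-75/2 + 13/6 + 67) = 95/6, so the U-coordinate is (95/6)/95 = 1/6.
[UPW] = ½·((-4)·(23/12−3) + (-25/3)·(3−(-8)) + (-12)·(-8−(23/12))) = ½·(13/3 − 275/3 + 119) = 95/6, so the V-coordinate is 1/6.
[UVP] = ½·((-4)·(15/2−(23/12)) + 2·(23/12−(-8)) + (-25/3)·(-8−(15/2))) = ½·(-67/3 + 119/6 + 775/6) = 190/3, so the W-coordinate is 2/3.
Check: 1/6 + 1/6 + 2/3 = 1.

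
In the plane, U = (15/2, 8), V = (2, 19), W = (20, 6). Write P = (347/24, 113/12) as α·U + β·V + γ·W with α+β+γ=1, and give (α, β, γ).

Signed area of the reference triangle: [UVW] = ½·((15/2)·(19−6) + 2·(6−8) + 20·(8−19)) = ½·(195/2 − 4 − 220) = -253/4.
[PVW] = ½·((347/24)·(19−6) + 2·(6−(113/12)) + 20·(113/12−19)) = ½·(4511/24 − 41/6 − 575/3) = -253/48, so the U-coordinate is (-253/48)/(-253/4) = 1/12.
[UPW] = ½·((15/2)·(113/12−6) + (347/24)·(6−8) + 20·(8−(113/12))) = ½·(205/8 − 347/12 − 85/3) = -253/16, so the V-coordinate is 1/4.
[UVP] = ½·((15/2)·(19−(113/12)) + 2·(113/12−8) + (347/24)·(8−19)) = ½·(575/8 + 17/6 − 3817/24) = -253/6, so the W-coordinate is 2/3.
Check: 1/12 + 1/4 + 2/3 = 1.

(1/12, 1/4, 2/3)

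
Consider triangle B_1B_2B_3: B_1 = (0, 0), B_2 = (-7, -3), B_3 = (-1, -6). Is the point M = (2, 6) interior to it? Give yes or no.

Barycentric coordinates of M: (27/13, -2/13, -12/13).
The three coordinates are positive, negative, negative; a point is interior exactly when all three are positive.

no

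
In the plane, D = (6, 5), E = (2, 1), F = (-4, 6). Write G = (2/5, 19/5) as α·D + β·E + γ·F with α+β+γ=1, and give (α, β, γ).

(1/5, 2/5, 2/5)

Signed area of the reference triangle: [DEF] = ½·(6·(1−6) + 2·(6−5) + (-4)·(5−1)) = ½·(-30 + 2 − 16) = -22.
[GEF] = ½·((2/5)·(1−6) + 2·(6−(19/5)) + (-4)·(19/5−1)) = ½·(-2 + 22/5 − 56/5) = -22/5, so the D-coordinate is (-22/5)/(-22) = 1/5.
[DGF] = ½·(6·(19/5−6) + (2/5)·(6−5) + (-4)·(5−(19/5))) = ½·(-66/5 + 2/5 − 24/5) = -44/5, so the E-coordinate is 2/5.
[DEG] = ½·(6·(1−(19/5)) + 2·(19/5−5) + (2/5)·(5−1)) = ½·(-84/5 − 12/5 + 8/5) = -44/5, so the F-coordinate is 2/5.
Check: 1/5 + 2/5 + 2/5 = 1.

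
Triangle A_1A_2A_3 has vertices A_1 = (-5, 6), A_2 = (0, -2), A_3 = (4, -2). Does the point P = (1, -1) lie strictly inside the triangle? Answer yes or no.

yes

Barycentric coordinates of P: (1/8, 15/32, 13/32).
The three coordinates are positive, positive, positive; a point is interior exactly when all three are positive.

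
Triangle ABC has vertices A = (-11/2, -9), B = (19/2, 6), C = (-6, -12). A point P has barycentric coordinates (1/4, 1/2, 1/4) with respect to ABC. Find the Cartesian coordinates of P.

P = (1/4)·A + (1/2)·B + (1/4)·C.
x-coordinate: (1/4)·(-11/2) + (1/2)·(19/2) + (1/4)·(-6) = 15/8.
y-coordinate: (1/4)·(-9) + (1/2)·6 + (1/4)·(-12) = -9/4.

(15/8, -9/4)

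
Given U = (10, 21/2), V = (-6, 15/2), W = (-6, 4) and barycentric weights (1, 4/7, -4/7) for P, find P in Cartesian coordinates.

P = 1·U + (4/7)·V + (-4/7)·W.
x-coordinate: 1·10 + (4/7)·(-6) + (-4/7)·(-6) = 10.
y-coordinate: 1·(21/2) + (4/7)·(15/2) + (-4/7)·4 = 25/2.

(10, 25/2)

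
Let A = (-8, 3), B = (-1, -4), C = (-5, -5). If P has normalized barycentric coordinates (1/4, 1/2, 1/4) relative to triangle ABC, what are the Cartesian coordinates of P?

P = (1/4)·A + (1/2)·B + (1/4)·C.
x-coordinate: (1/4)·(-8) + (1/2)·(-1) + (1/4)·(-5) = -15/4.
y-coordinate: (1/4)·3 + (1/2)·(-4) + (1/4)·(-5) = -5/2.

(-15/4, -5/2)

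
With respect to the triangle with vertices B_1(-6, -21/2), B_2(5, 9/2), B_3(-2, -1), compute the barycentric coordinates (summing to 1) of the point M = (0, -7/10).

(1/5, 2/5, 2/5)

Signed area of the reference triangle: [B_1B_2B_3] = ½·((-6)·(9/2−(-1)) + 5·(-1−(-21/2)) + (-2)·(-21/2−(9/2))) = ½·(-33 + 95/2 + 30) = 89/4.
[MB_2B_3] = ½·(0·(9/2−(-1)) + 5·(-1−(-7/10)) + (-2)·(-7/10−(9/2))) = ½·(0 − 3/2 + 52/5) = 89/20, so the B_1-coordinate is (89/20)/(89/4) = 1/5.
[B_1MB_3] = ½·((-6)·(-7/10−(-1)) + 0·(-1−(-21/2)) + (-2)·(-21/2−(-7/10))) = ½·(-9/5 + 0 + 98/5) = 89/10, so the B_2-coordinate is 2/5.
[B_1B_2M] = ½·((-6)·(9/2−(-7/10)) + 5·(-7/10−(-21/2)) + 0·(-21/2−(9/2))) = ½·(-156/5 + 49 + 0) = 89/10, so the B_3-coordinate is 2/5.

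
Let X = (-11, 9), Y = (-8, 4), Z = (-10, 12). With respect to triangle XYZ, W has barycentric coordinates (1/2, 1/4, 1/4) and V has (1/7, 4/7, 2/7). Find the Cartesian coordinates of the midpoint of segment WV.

(-19/2, 31/4)

Barycentric coordinates of the midpoint are the average: (9/28, 23/56, 15/56).
Converting: (9/28)·X + (23/56)·Y + (15/56)·Z = (-19/2, 31/4).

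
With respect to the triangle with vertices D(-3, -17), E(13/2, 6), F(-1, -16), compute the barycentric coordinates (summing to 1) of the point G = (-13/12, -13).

(2/3, 1/6, 1/6)

Signed area of the reference triangle: [DEF] = ½·((-3)·(6−(-16)) + (13/2)·(-16−(-17)) + (-1)·(-17−6)) = ½·(-66 + 13/2 + 23) = -73/4.
[GEF] = ½·((-13/12)·(6−(-16)) + (13/2)·(-16−(-13)) + (-1)·(-13−6)) = ½·(-143/6 − 39/2 + 19) = -73/6, so the D-coordinate is (-73/6)/(-73/4) = 2/3.
[DGF] = ½·((-3)·(-13−(-16)) + (-13/12)·(-16−(-17)) + (-1)·(-17−(-13))) = ½·(-9 − 13/12 + 4) = -73/24, so the E-coordinate is 1/6.
[DEG] = ½·((-3)·(6−(-13)) + (13/2)·(-13−(-17)) + (-13/12)·(-17−6)) = ½·(-57 + 26 + 299/12) = -73/24, so the F-coordinate is 1/6.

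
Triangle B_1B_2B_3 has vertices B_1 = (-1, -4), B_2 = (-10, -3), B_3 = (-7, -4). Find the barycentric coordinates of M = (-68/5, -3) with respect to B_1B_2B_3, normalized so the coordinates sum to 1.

Signed area of the reference triangle: [B_1B_2B_3] = ½·((-1)·(-3−(-4)) + (-10)·(-4−(-4)) + (-7)·(-4−(-3))) = ½·(-1 + 0 + 7) = 3.
[MB_2B_3] = ½·((-68/5)·(-3−(-4)) + (-10)·(-4−(-3)) + (-7)·(-3−(-3))) = ½·(-68/5 + 10 + 0) = -9/5, so the B_1-coordinate is (-9/5)/3 = -3/5.
[B_1MB_3] = ½·((-1)·(-3−(-4)) + (-68/5)·(-4−(-4)) + (-7)·(-4−(-3))) = ½·(-1 + 0 + 7) = 3, so the B_2-coordinate is 1.
[B_1B_2M] = ½·((-1)·(-3−(-3)) + (-10)·(-3−(-4)) + (-68/5)·(-4−(-3))) = ½·(0 − 10 + 68/5) = 9/5, so the B_3-coordinate is 3/5.
Check: -3/5 + 1 + 3/5 = 1.

(-3/5, 1, 3/5)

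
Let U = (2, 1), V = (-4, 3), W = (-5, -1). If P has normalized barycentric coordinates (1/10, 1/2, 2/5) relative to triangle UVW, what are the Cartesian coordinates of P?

(-19/5, 6/5)

P = (1/10)·U + (1/2)·V + (2/5)·W.
x-coordinate: (1/10)·2 + (1/2)·(-4) + (2/5)·(-5) = -19/5.
y-coordinate: (1/10)·1 + (1/2)·3 + (2/5)·(-1) = 6/5.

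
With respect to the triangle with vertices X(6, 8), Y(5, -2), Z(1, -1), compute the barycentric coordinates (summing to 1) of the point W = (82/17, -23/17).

Signed area of the reference triangle: [XYZ] = ½·(6·(-2−(-1)) + 5·(-1−8) + 1·(8−(-2))) = ½·(-6 − 45 + 10) = -41/2.
[WYZ] = ½·((82/17)·(-2−(-1)) + 5·(-1−(-23/17)) + 1·(-23/17−(-2))) = ½·(-82/17 + 30/17 + 11/17) = -41/34, so the X-coordinate is (-41/34)/(-41/2) = 1/17.
[XWZ] = ½·(6·(-23/17−(-1)) + (82/17)·(-1−8) + 1·(8−(-23/17))) = ½·(-36/17 − 738/17 + 159/17) = -615/34, so the Y-coordinate is 15/17.
[XYW] = ½·(6·(-2−(-23/17)) + 5·(-23/17−8) + (82/17)·(8−(-2))) = ½·(-66/17 − 795/17 + 820/17) = -41/34, so the Z-coordinate is 1/17.
Check: 1/17 + 15/17 + 1/17 = 1.

(1/17, 15/17, 1/17)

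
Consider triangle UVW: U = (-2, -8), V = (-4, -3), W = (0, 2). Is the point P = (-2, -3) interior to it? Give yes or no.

yes

Barycentric coordinates of P: (1/3, 1/3, 1/3).
The three coordinates are positive, positive, positive; a point is interior exactly when all three are positive.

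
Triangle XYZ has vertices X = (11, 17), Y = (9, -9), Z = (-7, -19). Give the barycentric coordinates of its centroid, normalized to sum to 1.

(1/3, 1/3, 1/3)

The centroid is the average of the vertices, so each weight is 1/3.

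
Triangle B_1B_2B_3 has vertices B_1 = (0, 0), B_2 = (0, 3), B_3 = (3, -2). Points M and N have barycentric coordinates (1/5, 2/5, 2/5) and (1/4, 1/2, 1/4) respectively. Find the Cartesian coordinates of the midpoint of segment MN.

(39/40, 7/10)

Barycentric coordinates of the midpoint are the average: (9/40, 9/20, 13/40).
Converting: (9/40)·B_1 + (9/20)·B_2 + (13/40)·B_3 = (39/40, 7/10).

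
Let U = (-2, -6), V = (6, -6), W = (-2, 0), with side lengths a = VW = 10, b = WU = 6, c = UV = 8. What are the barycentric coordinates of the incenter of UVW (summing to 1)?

(5/12, 1/4, 1/3)

The incenter has barycentric coordinates proportional to the opposite side lengths: (10 : 6 : 8).
Normalizing by 10+6+8 = 24 gives (5/12, 1/4, 1/3).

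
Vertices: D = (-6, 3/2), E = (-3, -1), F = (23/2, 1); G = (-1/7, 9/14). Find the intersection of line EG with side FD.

(1, 13/10)

Barycentric coordinates of G with respect to DEF: (3/7, 2/7, 2/7).
On side FD the E-coordinate is zero; dropping G's E-weight 2/7 and renormalizing the remaining 2/7 : 3/7 gives weights 2/5, 3/5 on F, D.
H = (2/5)·(23/2, 1) + (3/5)·(-6, 3/2) = (1, 13/10).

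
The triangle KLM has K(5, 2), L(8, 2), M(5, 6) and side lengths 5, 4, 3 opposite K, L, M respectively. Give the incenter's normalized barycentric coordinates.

(5/12, 1/3, 1/4)

The incenter has barycentric coordinates proportional to the opposite side lengths: (5 : 4 : 3).
Normalizing by 5+4+3 = 12 gives (5/12, 1/3, 1/4).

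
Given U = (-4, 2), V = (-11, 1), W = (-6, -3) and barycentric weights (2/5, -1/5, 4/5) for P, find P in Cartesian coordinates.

P = (2/5)·U + (-1/5)·V + (4/5)·W.
x-coordinate: (2/5)·(-4) + (-1/5)·(-11) + (4/5)·(-6) = -21/5.
y-coordinate: (2/5)·2 + (-1/5)·1 + (4/5)·(-3) = -9/5.

(-21/5, -9/5)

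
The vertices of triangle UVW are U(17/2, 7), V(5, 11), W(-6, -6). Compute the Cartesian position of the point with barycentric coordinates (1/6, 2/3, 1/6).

(15/4, 15/2)

P = (1/6)·U + (2/3)·V + (1/6)·W.
x-coordinate: (1/6)·(17/2) + (2/3)·5 + (1/6)·(-6) = 15/4.
y-coordinate: (1/6)·7 + (2/3)·11 + (1/6)·(-6) = 15/2.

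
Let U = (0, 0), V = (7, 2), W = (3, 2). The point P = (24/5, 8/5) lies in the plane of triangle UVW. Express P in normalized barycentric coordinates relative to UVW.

Signed area of the reference triangle: [UVW] = ½·(0·(2−2) + 7·(2−0) + 3·(0−2)) = ½·(0 + 14 − 6) = 4.
[PVW] = ½·((24/5)·(2−2) + 7·(2−(8/5)) + 3·(8/5−2)) = ½·(0 + 14/5 − 6/5) = 4/5, so the U-coordinate is (4/5)/4 = 1/5.
[UPW] = ½·(0·(8/5−2) + (24/5)·(2−0) + 3·(0−(8/5))) = ½·(0 + 48/5 − 24/5) = 12/5, so the V-coordinate is 3/5.
[UVP] = ½·(0·(2−(8/5)) + 7·(8/5−0) + (24/5)·(0−2)) = ½·(0 + 56/5 − 48/5) = 4/5, so the W-coordinate is 1/5.
Check: 1/5 + 3/5 + 1/5 = 1.

(1/5, 3/5, 1/5)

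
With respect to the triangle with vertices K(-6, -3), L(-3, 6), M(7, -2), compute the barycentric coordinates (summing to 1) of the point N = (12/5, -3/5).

Signed area of the reference triangle: [KLM] = ½·((-6)·(6−(-2)) + (-3)·(-2−(-3)) + 7·(-3−6)) = ½·(-48 − 3 − 63) = -57.
[NLM] = ½·((12/5)·(6−(-2)) + (-3)·(-2−(-3/5)) + 7·(-3/5−6)) = ½·(96/5 + 21/5 − 231/5) = -57/5, so the K-coordinate is (-57/5)/(-57) = 1/5.
[KNM] = ½·((-6)·(-3/5−(-2)) + (12/5)·(-2−(-3)) + 7·(-3−(-3/5))) = ½·(-42/5 + 12/5 − 84/5) = -57/5, so the L-coordinate is 1/5.
[KLN] = ½·((-6)·(6−(-3/5)) + (-3)·(-3/5−(-3)) + (12/5)·(-3−6)) = ½·(-198/5 − 36/5 − 108/5) = -171/5, so the M-coordinate is 3/5.
Check: 1/5 + 1/5 + 3/5 = 1.

(1/5, 1/5, 3/5)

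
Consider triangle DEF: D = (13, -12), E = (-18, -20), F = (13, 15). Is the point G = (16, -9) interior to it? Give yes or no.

no

Barycentric coordinates of G: (283/279, -3/31, 23/279).
The three coordinates are positive, negative, positive; a point is interior exactly when all three are positive.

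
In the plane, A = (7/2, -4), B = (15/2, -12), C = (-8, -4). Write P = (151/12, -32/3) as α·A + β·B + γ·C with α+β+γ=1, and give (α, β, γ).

Signed area of the reference triangle: [ABC] = ½·((7/2)·(-12−(-4)) + (15/2)·(-4−(-4)) + (-8)·(-4−(-12))) = ½·(-28 + 0 − 64) = -46.
[PBC] = ½·((151/12)·(-12−(-4)) + (15/2)·(-4−(-32/3)) + (-8)·(-32/3−(-12))) = ½·(-302/3 + 50 − 32/3) = -92/3, so the A-coordinate is (-92/3)/(-46) = 2/3.
[APC] = ½·((7/2)·(-32/3−(-4)) + (151/12)·(-4−(-4)) + (-8)·(-4−(-32/3))) = ½·(-70/3 + 0 − 160/3) = -115/3, so the B-coordinate is 5/6.
[ABP] = ½·((7/2)·(-12−(-32/3)) + (15/2)·(-32/3−(-4)) + (151/12)·(-4−(-12))) = ½·(-14/3 − 50 + 302/3) = 23, so the C-coordinate is -1/2.

(2/3, 5/6, -1/2)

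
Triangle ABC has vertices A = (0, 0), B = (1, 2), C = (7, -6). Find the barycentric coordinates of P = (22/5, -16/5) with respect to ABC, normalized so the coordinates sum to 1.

(1/5, 1/5, 3/5)

Signed area of the reference triangle: [ABC] = ½·(0·(2−(-6)) + 1·(-6−0) + 7·(0−2)) = ½·(0 − 6 − 14) = -10.
[PBC] = ½·((22/5)·(2−(-6)) + 1·(-6−(-16/5)) + 7·(-16/5−2)) = ½·(176/5 − 14/5 − 182/5) = -2, so the A-coordinate is (-2)/(-10) = 1/5.
[APC] = ½·(0·(-16/5−(-6)) + (22/5)·(-6−0) + 7·(0−(-16/5))) = ½·(0 − 132/5 + 112/5) = -2, so the B-coordinate is 1/5.
[ABP] = ½·(0·(2−(-16/5)) + 1·(-16/5−0) + (22/5)·(0−2)) = ½·(0 − 16/5 − 44/5) = -6, so the C-coordinate is 3/5.
Check: 1/5 + 1/5 + 3/5 = 1.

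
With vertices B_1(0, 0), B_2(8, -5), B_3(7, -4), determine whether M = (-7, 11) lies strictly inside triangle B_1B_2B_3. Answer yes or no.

Barycentric coordinates of M: (-1/3, -49/3, 53/3).
The three coordinates are negative, negative, positive; a point is interior exactly when all three are positive.

no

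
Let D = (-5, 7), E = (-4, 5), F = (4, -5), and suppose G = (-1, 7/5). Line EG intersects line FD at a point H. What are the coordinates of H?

(1, -1)

Barycentric coordinates of G with respect to DEF: (1/5, 2/5, 2/5).
On side FD the E-coordinate is zero; dropping G's E-weight 2/5 and renormalizing the remaining 2/5 : 1/5 gives weights 2/3, 1/3 on F, D.
H = (2/3)·(4, -5) + (1/3)·(-5, 7) = (1, -1).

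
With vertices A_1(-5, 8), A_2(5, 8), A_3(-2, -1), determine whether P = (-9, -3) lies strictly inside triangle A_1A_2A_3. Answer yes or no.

no

Barycentric coordinates of P: (49/90, -23/30, 11/9).
The three coordinates are positive, negative, positive; a point is interior exactly when all three are positive.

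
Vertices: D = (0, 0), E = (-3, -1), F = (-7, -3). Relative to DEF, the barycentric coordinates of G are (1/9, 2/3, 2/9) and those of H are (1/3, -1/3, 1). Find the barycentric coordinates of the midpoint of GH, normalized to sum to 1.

Since both coordinate triples sum to 1, the midpoint's barycentrics are the componentwise average.
(1/9+1/3)/2 = 2/9; similarly 1/6 and 11/18.

(2/9, 1/6, 11/18)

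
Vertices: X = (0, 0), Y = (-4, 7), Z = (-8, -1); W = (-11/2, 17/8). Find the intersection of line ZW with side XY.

Barycentric coordinates of W with respect to XYZ: (1/8, 3/8, 1/2).
On side XY the Z-coordinate is zero; dropping W's Z-weight 1/2 and renormalizing the remaining 1/8 : 3/8 gives weights 1/4, 3/4 on X, Y.
V = (1/4)·(0, 0) + (3/4)·(-4, 7) = (-3, 21/4).

(-3, 21/4)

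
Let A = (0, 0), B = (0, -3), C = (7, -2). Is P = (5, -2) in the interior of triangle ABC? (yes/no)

Barycentric coordinates of P: (2/21, 4/21, 5/7).
The three coordinates are positive, positive, positive; a point is interior exactly when all three are positive.

yes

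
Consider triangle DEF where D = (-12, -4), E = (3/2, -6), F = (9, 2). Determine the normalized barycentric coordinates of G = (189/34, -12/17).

(1/17, 5/17, 11/17)

Signed area of the reference triangle: [DEF] = ½·((-12)·(-6−2) + (3/2)·(2−(-4)) + 9·(-4−(-6))) = ½·(96 + 9 + 18) = 123/2.
[GEF] = ½·((189/34)·(-6−2) + (3/2)·(2−(-12/17)) + 9·(-12/17−(-6))) = ½·(-756/17 + 69/17 + 810/17) = 123/34, so the D-coordinate is (123/34)/(123/2) = 1/17.
[DGF] = ½·((-12)·(-12/17−2) + (189/34)·(2−(-4)) + 9·(-4−(-12/17))) = ½·(552/17 + 567/17 − 504/17) = 615/34, so the E-coordinate is 5/17.
[DEG] = ½·((-12)·(-6−(-12/17)) + (3/2)·(-12/17−(-4)) + (189/34)·(-4−(-6))) = ½·(1080/17 + 84/17 + 189/17) = 1353/34, so the F-coordinate is 11/17.
Check: 1/17 + 5/17 + 11/17 = 1.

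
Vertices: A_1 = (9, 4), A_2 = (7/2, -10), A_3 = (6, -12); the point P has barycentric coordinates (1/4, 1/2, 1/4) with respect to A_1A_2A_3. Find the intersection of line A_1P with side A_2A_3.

(13/3, -32/3)

Line A_1P meets A_2A_3 where the A_1-coordinate vanishes; zeroing P's A_1-weight and renormalizing leaves A_2, A_3-weights 1/2 : 1/4 → (2/3, 1/3).
So Q = (2/3)·A_2 + (1/3)·A_3 = (13/3, -32/3).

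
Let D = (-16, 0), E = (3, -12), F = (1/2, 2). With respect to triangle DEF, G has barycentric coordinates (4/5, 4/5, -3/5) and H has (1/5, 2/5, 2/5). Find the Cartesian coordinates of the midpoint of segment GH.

(-25/4, -37/5)

Barycentric coordinates of the midpoint are the average: (1/2, 3/5, -1/10).
Converting: (1/2)·D + (3/5)·E + (-1/10)·F = (-25/4, -37/5).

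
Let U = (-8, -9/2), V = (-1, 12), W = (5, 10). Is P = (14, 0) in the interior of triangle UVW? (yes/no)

no

Barycentric coordinates of P: (42/113, -521/226, 663/226).
The three coordinates are positive, negative, positive; a point is interior exactly when all three are positive.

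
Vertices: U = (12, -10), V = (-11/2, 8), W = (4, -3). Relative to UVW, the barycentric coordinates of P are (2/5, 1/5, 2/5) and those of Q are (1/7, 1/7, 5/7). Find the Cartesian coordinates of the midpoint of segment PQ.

Barycentric coordinates of the midpoint are the average: (19/70, 6/35, 39/70).
Converting: (19/70)·U + (6/35)·V + (39/70)·W = (159/35, -211/70).

(159/35, -211/70)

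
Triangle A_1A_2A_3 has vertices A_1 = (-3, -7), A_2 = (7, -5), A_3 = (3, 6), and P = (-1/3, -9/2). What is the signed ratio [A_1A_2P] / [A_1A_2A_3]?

[A_1A_2A_3] = ½·((-3)·(-5−6) + 7·(6−(-7)) + 3·(-7−(-5))) = ½·(33 + 91 − 6) = 59.
[A_1A_2P] = ½·((-3)·(-5−(-9/2)) + 7·(-9/2−(-7)) + (-1/3)·(-7−(-5))) = ½·(3/2 + 35/2 + 2/3) = 59/6, so the ratio is (59/6)/59 = 1/6.

1/6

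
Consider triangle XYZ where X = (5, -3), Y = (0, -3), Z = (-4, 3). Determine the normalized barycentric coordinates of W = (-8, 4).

Signed area of the reference triangle: [XYZ] = ½·(5·(-3−3) + 0·(3−(-3)) + (-4)·(-3−(-3))) = ½·(-30 + 0 + 0) = -15.
[WYZ] = ½·((-8)·(-3−3) + 0·(3−4) + (-4)·(4−(-3))) = ½·(48 + 0 − 28) = 10, so the X-coordinate is 10/(-15) = -2/3.
[XWZ] = ½·(5·(4−3) + (-8)·(3−(-3)) + (-4)·(-3−4)) = ½·(5 − 48 + 28) = -15/2, so the Y-coordinate is 1/2.
[XYW] = ½·(5·(-3−4) + 0·(4−(-3)) + (-8)·(-3−(-3))) = ½·(-35 + 0 + 0) = -35/2, so the Z-coordinate is 7/6.
Check: -2/3 + 1/2 + 7/6 = 1.

(-2/3, 1/2, 7/6)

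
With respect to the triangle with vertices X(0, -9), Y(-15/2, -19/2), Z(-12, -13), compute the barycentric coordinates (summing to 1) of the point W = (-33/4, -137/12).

Signed area of the reference triangle: [XYZ] = ½·(0·(-19/2−(-13)) + (-15/2)·(-13−(-9)) + (-12)·(-9−(-19/2))) = ½·(0 + 30 − 6) = 12.
[WYZ] = ½·((-33/4)·(-19/2−(-13)) + (-15/2)·(-13−(-137/12)) + (-12)·(-137/12−(-19/2))) = ½·(-231/8 + 95/8 + 23) = 3, so the X-coordinate is 3/12 = 1/4.
[XWZ] = ½·(0·(-137/12−(-13)) + (-33/4)·(-13−(-9)) + (-12)·(-9−(-137/12))) = ½·(0 + 33 − 29) = 2, so the Y-coordinate is 1/6.
[XYW] = ½·(0·(-19/2−(-137/12)) + (-15/2)·(-137/12−(-9)) + (-33/4)·(-9−(-19/2))) = ½·(0 + 145/8 − 33/8) = 7, so the Z-coordinate is 7/12.
Check: 1/4 + 1/6 + 7/12 = 1.

(1/4, 1/6, 7/12)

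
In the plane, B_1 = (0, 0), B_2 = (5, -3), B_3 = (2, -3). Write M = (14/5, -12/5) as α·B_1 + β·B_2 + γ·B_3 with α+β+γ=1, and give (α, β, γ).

Signed area of the reference triangle: [B_1B_2B_3] = ½·(0·(-3−(-3)) + 5·(-3−0) + 2·(0−(-3))) = ½·(0 − 15 + 6) = -9/2.
[MB_2B_3] = ½·((14/5)·(-3−(-3)) + 5·(-3−(-12/5)) + 2·(-12/5−(-3))) = ½·(0 − 3 + 6/5) = -9/10, so the B_1-coordinate is (-9/10)/(-9/2) = 1/5.
[B_1MB_3] = ½·(0·(-12/5−(-3)) + (14/5)·(-3−0) + 2·(0−(-12/5))) = ½·(0 − 42/5 + 24/5) = -9/5, so the B_2-coordinate is 2/5.
[B_1B_2M] = ½·(0·(-3−(-12/5)) + 5·(-12/5−0) + (14/5)·(0−(-3))) = ½·(0 − 12 + 42/5) = -9/5, so the B_3-coordinate is 2/5.
Check: 1/5 + 2/5 + 2/5 = 1.

(1/5, 2/5, 2/5)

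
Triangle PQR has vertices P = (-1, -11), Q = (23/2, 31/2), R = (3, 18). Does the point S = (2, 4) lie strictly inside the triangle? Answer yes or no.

yes

Barycentric coordinates of S: (9/19, 2/19, 8/19).
The three coordinates are positive, positive, positive; a point is interior exactly when all three are positive.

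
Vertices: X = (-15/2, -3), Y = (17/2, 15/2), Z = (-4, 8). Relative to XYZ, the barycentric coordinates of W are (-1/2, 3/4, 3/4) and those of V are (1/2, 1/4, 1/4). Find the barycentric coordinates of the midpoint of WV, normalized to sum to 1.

(0, 1/2, 1/2)

Since both coordinate triples sum to 1, the midpoint's barycentrics are the componentwise average.
(-1/2+1/2)/2 = 0; similarly 1/2 and 1/2.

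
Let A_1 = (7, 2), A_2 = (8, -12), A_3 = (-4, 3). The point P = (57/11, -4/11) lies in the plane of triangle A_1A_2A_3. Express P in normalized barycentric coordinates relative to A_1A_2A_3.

Signed area of the reference triangle: [A_1A_2A_3] = ½·(7·(-12−3) + 8·(3−2) + (-4)·(2−(-12))) = ½·(-105 + 8 − 56) = -153/2.
[PA_2A_3] = ½·((57/11)·(-12−3) + 8·(3−(-4/11)) + (-4)·(-4/11−(-12))) = ½·(-855/11 + 296/11 − 512/11) = -1071/22, so the A_1-coordinate is (-1071/22)/(-153/2) = 7/11.
[A_1PA_3] = ½·(7·(-4/11−3) + (57/11)·(3−2) + (-4)·(2−(-4/11))) = ½·(-259/11 + 57/11 − 104/11) = -153/11, so the A_2-coordinate is 2/11.
[A_1A_2P] = ½·(7·(-12−(-4/11)) + 8·(-4/11−2) + (57/11)·(2−(-12))) = ½·(-896/11 − 208/11 + 798/11) = -153/11, so the A_3-coordinate is 2/11.
Check: 7/11 + 2/11 + 2/11 = 1.

(7/11, 2/11, 2/11)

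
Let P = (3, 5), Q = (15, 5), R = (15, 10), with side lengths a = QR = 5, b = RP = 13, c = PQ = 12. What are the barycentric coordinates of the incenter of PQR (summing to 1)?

(1/6, 13/30, 2/5)

The incenter has barycentric coordinates proportional to the opposite side lengths: (5 : 13 : 12).
Normalizing by 5+13+12 = 30 gives (1/6, 13/30, 2/5).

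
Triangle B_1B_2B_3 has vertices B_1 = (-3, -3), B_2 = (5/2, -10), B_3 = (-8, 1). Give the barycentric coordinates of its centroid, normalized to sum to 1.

The centroid is the average of the vertices, so each weight is 1/3.

(1/3, 1/3, 1/3)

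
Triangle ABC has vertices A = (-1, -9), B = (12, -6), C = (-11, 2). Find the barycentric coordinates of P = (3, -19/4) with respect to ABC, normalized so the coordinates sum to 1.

(1/4, 1/2, 1/4)

Signed area of the reference triangle: [ABC] = ½·((-1)·(-6−2) + 12·(2−(-9)) + (-11)·(-9−(-6))) = ½·(8 + 132 + 33) = 173/2.
[PBC] = ½·(3·(-6−2) + 12·(2−(-19/4)) + (-11)·(-19/4−(-6))) = ½·(-24 + 81 − 55/4) = 173/8, so the A-coordinate is (173/8)/(173/2) = 1/4.
[APC] = ½·((-1)·(-19/4−2) + 3·(2−(-9)) + (-11)·(-9−(-19/4))) = ½·(27/4 + 33 + 187/4) = 173/4, so the B-coordinate is 1/2.
[ABP] = ½·((-1)·(-6−(-19/4)) + 12·(-19/4−(-9)) + 3·(-9−(-6))) = ½·(5/4 + 51 − 9) = 173/8, so the C-coordinate is 1/4.
Check: 1/4 + 1/2 + 1/4 = 1.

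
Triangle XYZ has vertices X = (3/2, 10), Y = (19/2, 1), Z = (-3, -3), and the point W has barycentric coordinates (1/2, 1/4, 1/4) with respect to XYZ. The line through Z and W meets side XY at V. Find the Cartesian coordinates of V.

Line ZW meets XY where the Z-coordinate vanishes; zeroing W's Z-weight and renormalizing leaves X, Y-weights 1/2 : 1/4 → (2/3, 1/3).
So V = (2/3)·X + (1/3)·Y = (25/6, 7).

(25/6, 7)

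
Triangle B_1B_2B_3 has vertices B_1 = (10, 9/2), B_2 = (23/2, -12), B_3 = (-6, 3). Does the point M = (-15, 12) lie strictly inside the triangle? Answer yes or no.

Barycentric coordinates of M: (6/71, -42/71, 107/71).
The three coordinates are positive, negative, positive; a point is interior exactly when all three are positive.

no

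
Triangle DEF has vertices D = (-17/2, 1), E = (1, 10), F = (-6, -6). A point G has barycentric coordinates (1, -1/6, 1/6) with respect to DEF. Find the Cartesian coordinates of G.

(-29/3, -5/3)

G = 1·D + (-1/6)·E + (1/6)·F.
x-coordinate: 1·(-17/2) + (-1/6)·1 + (1/6)·(-6) = -29/3.
y-coordinate: 1·1 + (-1/6)·10 + (1/6)·(-6) = -5/3.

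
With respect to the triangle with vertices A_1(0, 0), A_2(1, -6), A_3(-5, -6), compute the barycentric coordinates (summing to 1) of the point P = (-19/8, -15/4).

Signed area of the reference triangle: [A_1A_2A_3] = ½·(0·(-6−(-6)) + 1·(-6−0) + (-5)·(0−(-6))) = ½·(0 − 6 − 30) = -18.
[PA_2A_3] = ½·((-19/8)·(-6−(-6)) + 1·(-6−(-15/4)) + (-5)·(-15/4−(-6))) = ½·(0 − 9/4 − 45/4) = -27/4, so the A_1-coordinate is (-27/4)/(-18) = 3/8.
[A_1PA_3] = ½·(0·(-15/4−(-6)) + (-19/8)·(-6−0) + (-5)·(0−(-15/4))) = ½·(0 + 57/4 − 75/4) = -9/4, so the A_2-coordinate is 1/8.
[A_1A_2P] = ½·(0·(-6−(-15/4)) + 1·(-15/4−0) + (-19/8)·(0−(-6))) = ½·(0 − 15/4 − 57/4) = -9, so the A_3-coordinate is 1/2.
Check: 3/8 + 1/8 + 1/2 = 1.

(3/8, 1/8, 1/2)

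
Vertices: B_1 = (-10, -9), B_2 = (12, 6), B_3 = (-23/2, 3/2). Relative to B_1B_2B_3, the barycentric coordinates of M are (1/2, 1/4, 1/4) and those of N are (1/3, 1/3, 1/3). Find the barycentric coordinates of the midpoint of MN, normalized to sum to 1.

Since both coordinate triples sum to 1, the midpoint's barycentrics are the componentwise average.
(1/2+1/3)/2 = 5/12; similarly 7/24 and 7/24.

(5/12, 7/24, 7/24)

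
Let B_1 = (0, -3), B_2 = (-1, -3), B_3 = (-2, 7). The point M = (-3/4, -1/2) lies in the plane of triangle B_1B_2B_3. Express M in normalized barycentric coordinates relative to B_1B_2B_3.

(1/2, 1/4, 1/4)

Signed area of the reference triangle: [B_1B_2B_3] = ½·(0·(-3−7) + (-1)·(7−(-3)) + (-2)·(-3−(-3))) = ½·(0 − 10 + 0) = -5.
[MB_2B_3] = ½·((-3/4)·(-3−7) + (-1)·(7−(-1/2)) + (-2)·(-1/2−(-3))) = ½·(15/2 − 15/2 − 5) = -5/2, so the B_1-coordinate is (-5/2)/(-5) = 1/2.
[B_1MB_3] = ½·(0·(-1/2−7) + (-3/4)·(7−(-3)) + (-2)·(-3−(-1/2))) = ½·(0 − 15/2 + 5) = -5/4, so the B_2-coordinate is 1/4.
[B_1B_2M] = ½·(0·(-3−(-1/2)) + (-1)·(-1/2−(-3)) + (-3/4)·(-3−(-3))) = ½·(0 − 5/2 + 0) = -5/4, so the B_3-coordinate is 1/4.
Check: 1/2 + 1/4 + 1/4 = 1.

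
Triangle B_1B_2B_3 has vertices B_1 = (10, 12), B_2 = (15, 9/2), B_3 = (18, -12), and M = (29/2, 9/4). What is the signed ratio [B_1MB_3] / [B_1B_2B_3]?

1/2

[B_1B_2B_3] = ½·(10·(9/2−(-12)) + 15·(-12−12) + 18·(12−(9/2))) = ½·(165 − 360 + 135) = -30.
[B_1MB_3] = ½·(10·(9/4−(-12)) + (29/2)·(-12−12) + 18·(12−(9/4))) = ½·(285/2 − 348 + 351/2) = -15, so the ratio is (-15)/(-30) = 1/2.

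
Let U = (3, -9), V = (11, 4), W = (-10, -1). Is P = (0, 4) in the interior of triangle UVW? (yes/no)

Barycentric coordinates of P: (-55/233, 145/233, 143/233).
The three coordinates are negative, positive, positive; a point is interior exactly when all three are positive.

no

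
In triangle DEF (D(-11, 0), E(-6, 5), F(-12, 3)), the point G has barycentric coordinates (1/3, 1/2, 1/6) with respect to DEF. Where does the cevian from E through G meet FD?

Line EG meets FD where the E-coordinate vanishes; zeroing G's E-weight and renormalizing leaves F, D-weights 1/6 : 1/3 → (1/3, 2/3).
So H = (1/3)·F + (2/3)·D = (-34/3, 1).

(-34/3, 1)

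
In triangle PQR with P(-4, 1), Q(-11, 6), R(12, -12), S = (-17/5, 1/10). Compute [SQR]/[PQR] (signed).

1/10

[PQR] = ½·((-4)·(6−(-12)) + (-11)·(-12−1) + 12·(1−6)) = ½·(-72 + 143 − 60) = 11/2.
[SQR] = ½·((-17/5)·(6−(-12)) + (-11)·(-12−(1/10)) + 12·(1/10−6)) = ½·(-306/5 + 1331/10 − 354/5) = 11/20, so the ratio is (11/20)/(11/2) = 1/10.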